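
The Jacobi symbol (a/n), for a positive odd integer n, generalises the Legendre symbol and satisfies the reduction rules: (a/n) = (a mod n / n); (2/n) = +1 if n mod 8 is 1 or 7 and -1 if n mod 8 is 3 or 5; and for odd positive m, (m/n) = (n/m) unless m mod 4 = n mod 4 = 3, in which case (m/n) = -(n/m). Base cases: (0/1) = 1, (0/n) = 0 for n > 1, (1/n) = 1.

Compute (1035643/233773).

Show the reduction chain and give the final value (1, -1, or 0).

(1035643/233773) = (100551/233773)   [reduce mod 233773]
reciprocity: (100551/233773) = +1·(233773/100551) since 100551 mod 4 = 3, 233773 mod 4 = 1; sign now +1
(233773/100551) = (32671/100551)   [reduce mod 100551]
reciprocity: (32671/100551) = -1·(100551/32671) since 32671 mod 4 = 3, 100551 mod 4 = 3; sign now -1
(100551/32671) = (2538/32671)   [reduce mod 32671]
2538 = 2^1·1269; (2/32671) = +1 since 32671 mod 8 = 7, so (2538/32671) = (+1)^1·(1269/32671); sign now -1
reciprocity: (1269/32671) = +1·(32671/1269) since 1269 mod 4 = 1, 32671 mod 4 = 3; sign now -1
(32671/1269) = (946/1269)   [reduce mod 1269]
946 = 2^1·473; (2/1269) = -1 since 1269 mod 8 = 5, so (946/1269) = (-1)^1·(473/1269); sign now +1
reciprocity: (473/1269) = +1·(1269/473) since 473 mod 4 = 1, 1269 mod 4 = 1; sign now +1
(1269/473) = (323/473)   [reduce mod 473]
reciprocity: (323/473) = +1·(473/323) since 323 mod 4 = 3, 473 mod 4 = 1; sign now +1
(473/323) = (150/323)   [reduce mod 323]
150 = 2^1·75; (2/323) = -1 since 323 mod 8 = 3, so (150/323) = (-1)^1·(75/323); sign now -1
reciprocity: (75/323) = -1·(323/75) since 75 mod 4 = 3, 323 mod 4 = 3; sign now +1
(323/75) = (23/75)   [reduce mod 75]
reciprocity: (23/75) = -1·(75/23) since 23 mod 4 = 3, 75 mod 4 = 3; sign now -1
(75/23) = (6/23)   [reduce mod 23]
6 = 2^1·3; (2/23) = +1 since 23 mod 8 = 7, so (6/23) = (+1)^1·(3/23); sign now -1
reciprocity: (3/23) = -1·(23/3) since 3 mod 4 = 3, 23 mod 4 = 3; sign now +1
(23/3) = (2/3)   [reduce mod 3]
2 = 2^1·1; (2/3) = -1 since 3 mod 8 = 3, so (2/3) = (-1)^1·(1/3); sign now -1
(1/3) = 1; final value = sign = -1

-1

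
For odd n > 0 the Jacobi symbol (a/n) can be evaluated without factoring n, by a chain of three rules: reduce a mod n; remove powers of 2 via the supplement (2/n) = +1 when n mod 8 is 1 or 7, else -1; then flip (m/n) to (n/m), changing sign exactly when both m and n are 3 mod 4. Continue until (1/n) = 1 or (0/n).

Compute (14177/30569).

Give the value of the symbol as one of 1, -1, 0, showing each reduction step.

flip (14177/30569) -> (30569/14177): both odd, 14177 mod 4 = 1, 30569 mod 4 = 1, so the flip contributes +1; sign now +1
(30569/14177): 30569 mod 14177 = 2215, so (30569/14177) = (2215/14177)
flip (2215/14177) -> (14177/2215): both odd, 2215 mod 4 = 3, 14177 mod 4 = 1, so the flip contributes +1; sign now +1
(14177/2215): 14177 mod 2215 = 887, so (14177/2215) = (887/2215)
flip (887/2215) -> (2215/887): both odd, 887 mod 4 = 3, 2215 mod 4 = 3, so the flip contributes -1; sign now -1
(2215/887): 2215 mod 887 = 441, so (2215/887) = (441/887)
flip (441/887) -> (887/441): both odd, 441 mod 4 = 1, 887 mod 4 = 3, so the flip contributes +1; sign now -1
(887/441): 887 mod 441 = 5, so (887/441) = (5/441)
flip (5/441) -> (441/5): both odd, 5 mod 4 = 1, 441 mod 4 = 1, so the flip contributes +1; sign now -1
(441/5): 441 mod 5 = 1, so (441/5) = (1/5)
reached (1/5) = 1, so the symbol is -1

-1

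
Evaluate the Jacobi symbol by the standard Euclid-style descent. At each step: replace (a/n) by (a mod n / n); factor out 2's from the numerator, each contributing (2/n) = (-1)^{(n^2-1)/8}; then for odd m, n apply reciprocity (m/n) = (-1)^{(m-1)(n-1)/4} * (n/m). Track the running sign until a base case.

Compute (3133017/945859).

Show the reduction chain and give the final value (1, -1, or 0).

(3133017/945859) = (295440/945859)   [reduce mod 945859]
295440 = 2^4·18465; (2/945859) = -1 since 945859 mod 8 = 3, so (295440/945859) = (-1)^4·(18465/945859); sign now +1
reciprocity: (18465/945859) = +1·(945859/18465) since 18465 mod 4 = 1, 945859 mod 4 = 3; sign now +1
(945859/18465) = (4144/18465)   [reduce mod 18465]
4144 = 2^4·259; (2/18465) = +1 since 18465 mod 8 = 1, so (4144/18465) = (+1)^4·(259/18465); sign now +1
reciprocity: (259/18465) = +1·(18465/259) since 259 mod 4 = 3, 18465 mod 4 = 1; sign now +1
(18465/259) = (76/259)   [reduce mod 259]
76 = 2^2·19; (2/259) = -1 since 259 mod 8 = 3, so (76/259) = (-1)^2·(19/259); sign now +1
reciprocity: (19/259) = -1·(259/19) since 19 mod 4 = 3, 259 mod 4 = 3; sign now -1
(259/19) = (12/19)   [reduce mod 19]
12 = 2^2·3; (2/19) = -1 since 19 mod 8 = 3, so (12/19) = (-1)^2·(3/19); sign now -1
reciprocity: (3/19) = -1·(19/3) since 3 mod 4 = 3, 19 mod 4 = 3; sign now +1
(19/3) = (1/3)   [reduce mod 3]
(1/3) = 1; final value = sign = +1

1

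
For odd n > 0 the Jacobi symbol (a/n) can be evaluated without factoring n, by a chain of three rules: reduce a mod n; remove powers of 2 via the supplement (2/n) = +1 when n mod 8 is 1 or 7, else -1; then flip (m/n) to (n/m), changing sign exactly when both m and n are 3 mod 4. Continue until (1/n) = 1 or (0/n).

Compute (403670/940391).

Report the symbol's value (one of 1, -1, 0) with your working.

-1

factor out 2^1: 403670 = 2^1·201835; with 940391 mod 8 = 7, (2/940391) = +1; sign now +1; continue with (201835/940391)
flip (201835/940391) -> (940391/201835): both odd, 201835 mod 4 = 3, 940391 mod 4 = 3, so the flip contributes -1; sign now -1
(940391/201835): 940391 mod 201835 = 133051, so (940391/201835) = (133051/201835)
flip (133051/201835) -> (201835/133051): both odd, 133051 mod 4 = 3, 201835 mod 4 = 3, so the flip contributes -1; sign now +1
(201835/133051): 201835 mod 133051 = 68784, so (201835/133051) = (68784/133051)
factor out 2^4: 68784 = 2^4·4299; with 133051 mod 8 = 3, (2/133051) = -1; sign now +1; continue with (4299/133051)
flip (4299/133051) -> (133051/4299): both odd, 4299 mod 4 = 3, 133051 mod 4 = 3, so the flip contributes -1; sign now -1
(133051/4299): 133051 mod 4299 = 4081, so (133051/4299) = (4081/4299)
flip (4081/4299) -> (4299/4081): both odd, 4081 mod 4 = 1, 4299 mod 4 = 3, so the flip contributes +1; sign now -1
(4299/4081): 4299 mod 4081 = 218, so (4299/4081) = (218/4081)
factor out 2^1: 218 = 2^1·109; with 4081 mod 8 = 1, (2/4081) = +1; sign now -1; continue with (109/4081)
flip (109/4081) -> (4081/109): both odd, 109 mod 4 = 1, 4081 mod 4 = 1, so the flip contributes +1; sign now -1
(4081/109): 4081 mod 109 = 48, so (4081/109) = (48/109)
factor out 2^4: 48 = 2^4·3; with 109 mod 8 = 5, (2/109) = -1; sign now -1; continue with (3/109)
flip (3/109) -> (109/3): both odd, 3 mod 4 = 3, 109 mod 4 = 1, so the flip contributes +1; sign now -1
(109/3): 109 mod 3 = 1, so (109/3) = (1/3)
reached (1/3) = 1, so the symbol is -1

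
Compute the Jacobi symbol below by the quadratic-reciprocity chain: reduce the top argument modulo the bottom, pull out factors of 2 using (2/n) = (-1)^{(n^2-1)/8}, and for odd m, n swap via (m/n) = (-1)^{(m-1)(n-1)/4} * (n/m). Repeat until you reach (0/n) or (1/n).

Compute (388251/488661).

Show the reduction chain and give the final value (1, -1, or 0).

reciprocity: (388251/488661) = +1·(488661/388251) since 388251 mod 4 = 3, 488661 mod 4 = 1; sign now +1
(488661/388251) = (100410/388251)   [reduce mod 388251]
100410 = 2^1·50205; (2/388251) = -1 since 388251 mod 8 = 3, so (100410/388251) = (-1)^1·(50205/388251); sign now -1
reciprocity: (50205/388251) = +1·(388251/50205) since 50205 mod 4 = 1, 388251 mod 4 = 3; sign now -1
(388251/50205) = (36816/50205)   [reduce mod 50205]
36816 = 2^4·2301; (2/50205) = -1 since 50205 mod 8 = 5, so (36816/50205) = (-1)^4·(2301/50205); sign now -1
reciprocity: (2301/50205) = +1·(50205/2301) since 2301 mod 4 = 1, 50205 mod 4 = 1; sign now -1
(50205/2301) = (1884/2301)   [reduce mod 2301]
1884 = 2^2·471; (2/2301) = -1 since 2301 mod 8 = 5, so (1884/2301) = (-1)^2·(471/2301); sign now -1
reciprocity: (471/2301) = +1·(2301/471) since 471 mod 4 = 3, 2301 mod 4 = 1; sign now -1
(2301/471) = (417/471)   [reduce mod 471]
reciprocity: (417/471) = +1·(471/417) since 417 mod 4 = 1, 471 mod 4 = 3; sign now -1
(471/417) = (54/417)   [reduce mod 417]
54 = 2^1·27; (2/417) = +1 since 417 mod 8 = 1, so (54/417) = (+1)^1·(27/417); sign now -1
reciprocity: (27/417) = +1·(417/27) since 27 mod 4 = 3, 417 mod 4 = 1; sign now -1
(417/27) = (12/27)   [reduce mod 27]
12 = 2^2·3; (2/27) = -1 since 27 mod 8 = 3, so (12/27) = (-1)^2·(3/27); sign now -1
reciprocity: (3/27) = -1·(27/3) since 3 mod 4 = 3, 27 mod 4 = 3; sign now +1
(27/3) = (0/3)   [reduce mod 3]
(0/3) = 0   [gcd(a, n) > 1]; final value = 0

0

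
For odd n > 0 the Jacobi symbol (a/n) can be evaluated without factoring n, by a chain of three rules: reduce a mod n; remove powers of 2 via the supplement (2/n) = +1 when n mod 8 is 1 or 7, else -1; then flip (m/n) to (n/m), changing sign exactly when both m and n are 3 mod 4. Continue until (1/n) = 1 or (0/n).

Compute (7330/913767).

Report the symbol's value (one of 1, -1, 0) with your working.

factor out 2^1: 7330 = 2^1·3665; with 913767 mod 8 = 7, (2/913767) = +1; sign now +1; continue with (3665/913767)
flip (3665/913767) -> (913767/3665): both odd, 3665 mod 4 = 1, 913767 mod 4 = 3, so the flip contributes +1; sign now +1
(913767/3665): 913767 mod 3665 = 1182, so (913767/3665) = (1182/3665)
factor out 2^1: 1182 = 2^1·591; with 3665 mod 8 = 1, (2/3665) = +1; sign now +1; continue with (591/3665)
flip (591/3665) -> (3665/591): both odd, 591 mod 4 = 3, 3665 mod 4 = 1, so the flip contributes +1; sign now +1
(3665/591): 3665 mod 591 = 119, so (3665/591) = (119/591)
flip (119/591) -> (591/119): both odd, 119 mod 4 = 3, 591 mod 4 = 3, so the flip contributes -1; sign now -1
(591/119): 591 mod 119 = 115, so (591/119) = (115/119)
flip (115/119) -> (119/115): both odd, 115 mod 4 = 3, 119 mod 4 = 3, so the flip contributes -1; sign now +1
(119/115): 119 mod 115 = 4, so (119/115) = (4/115)
factor out 2^2: 4 = 2^2·1; with 115 mod 8 = 3, (2/115) = -1; sign now +1; continue with (1/115)
reached (1/115) = 1, so the symbol is +1

1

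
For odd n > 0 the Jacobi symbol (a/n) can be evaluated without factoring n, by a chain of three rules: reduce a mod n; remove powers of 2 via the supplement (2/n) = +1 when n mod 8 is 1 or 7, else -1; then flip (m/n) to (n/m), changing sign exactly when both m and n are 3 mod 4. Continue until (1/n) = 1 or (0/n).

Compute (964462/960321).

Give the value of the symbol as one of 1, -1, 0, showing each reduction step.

(964462/960321) = (4141/960321)   [reduce mod 960321]
reciprocity: (4141/960321) = +1·(960321/4141) since 4141 mod 4 = 1, 960321 mod 4 = 1; sign now +1
(960321/4141) = (3750/4141)   [reduce mod 4141]
3750 = 2^1·1875; (2/4141) = -1 since 4141 mod 8 = 5, so (3750/4141) = (-1)^1·(1875/4141); sign now -1
reciprocity: (1875/4141) = +1·(4141/1875) since 1875 mod 4 = 3, 4141 mod 4 = 1; sign now -1
(4141/1875) = (391/1875)   [reduce mod 1875]
reciprocity: (391/1875) = -1·(1875/391) since 391 mod 4 = 3, 1875 mod 4 = 3; sign now +1
(1875/391) = (311/391)   [reduce mod 391]
reciprocity: (311/391) = -1·(391/311) since 311 mod 4 = 3, 391 mod 4 = 3; sign now -1
(391/311) = (80/311)   [reduce mod 311]
80 = 2^4·5; (2/311) = +1 since 311 mod 8 = 7, so (80/311) = (+1)^4·(5/311); sign now -1
reciprocity: (5/311) = +1·(311/5) since 5 mod 4 = 1, 311 mod 4 = 3; sign now -1
(311/5) = (1/5)   [reduce mod 5]
(1/5) = 1; final value = sign = -1

-1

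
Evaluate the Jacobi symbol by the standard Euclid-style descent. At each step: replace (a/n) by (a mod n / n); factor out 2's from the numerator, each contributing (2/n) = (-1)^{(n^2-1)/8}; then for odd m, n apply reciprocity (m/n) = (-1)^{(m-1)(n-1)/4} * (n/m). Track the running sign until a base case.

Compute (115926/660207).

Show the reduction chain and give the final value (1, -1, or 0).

115926 = 2^1·57963; (2/660207) = +1 since 660207 mod 8 = 7, so (115926/660207) = (+1)^1·(57963/660207); sign now +1
reciprocity: (57963/660207) = -1·(660207/57963) since 57963 mod 4 = 3, 660207 mod 4 = 3; sign now -1
(660207/57963) = (22614/57963)   [reduce mod 57963]
22614 = 2^1·11307; (2/57963) = -1 since 57963 mod 8 = 3, so (22614/57963) = (-1)^1·(11307/57963); sign now +1
reciprocity: (11307/57963) = -1·(57963/11307) since 11307 mod 4 = 3, 57963 mod 4 = 3; sign now -1
(57963/11307) = (1428/11307)   [reduce mod 11307]
1428 = 2^2·357; (2/11307) = -1 since 11307 mod 8 = 3, so (1428/11307) = (-1)^2·(357/11307); sign now -1
reciprocity: (357/11307) = +1·(11307/357) since 357 mod 4 = 1, 11307 mod 4 = 3; sign now -1
(11307/357) = (240/357)   [reduce mod 357]
240 = 2^4·15; (2/357) = -1 since 357 mod 8 = 5, so (240/357) = (-1)^4·(15/357); sign now -1
reciprocity: (15/357) = +1·(357/15) since 15 mod 4 = 3, 357 mod 4 = 1; sign now -1
(357/15) = (12/15)   [reduce mod 15]
12 = 2^2·3; (2/15) = +1 since 15 mod 8 = 7, so (12/15) = (+1)^2·(3/15); sign now -1
reciprocity: (3/15) = -1·(15/3) since 3 mod 4 = 3, 15 mod 4 = 3; sign now +1
(15/3) = (0/3)   [reduce mod 3]
(0/3) = 0   [gcd(a, n) > 1]; final value = 0

0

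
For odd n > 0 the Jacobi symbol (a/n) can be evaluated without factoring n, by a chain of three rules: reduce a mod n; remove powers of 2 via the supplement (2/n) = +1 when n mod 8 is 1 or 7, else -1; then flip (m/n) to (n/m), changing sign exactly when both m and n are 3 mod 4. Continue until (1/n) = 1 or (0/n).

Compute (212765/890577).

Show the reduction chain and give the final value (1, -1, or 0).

-1

flip (212765/890577) -> (890577/212765): both odd, 212765 mod 4 = 1, 890577 mod 4 = 1, so the flip contributes +1; sign now +1
(890577/212765): 890577 mod 212765 = 39517, so (890577/212765) = (39517/212765)
flip (39517/212765) -> (212765/39517): both odd, 39517 mod 4 = 1, 212765 mod 4 = 1, so the flip contributes +1; sign now +1
(212765/39517): 212765 mod 39517 = 15180, so (212765/39517) = (15180/39517)
factor out 2^2: 15180 = 2^2·3795; with 39517 mod 8 = 5, (2/39517) = -1; sign now +1; continue with (3795/39517)
flip (3795/39517) -> (39517/3795): both odd, 3795 mod 4 = 3, 39517 mod 4 = 1, so the flip contributes +1; sign now +1
(39517/3795): 39517 mod 3795 = 1567, so (39517/3795) = (1567/3795)
flip (1567/3795) -> (3795/1567): both odd, 1567 mod 4 = 3, 3795 mod 4 = 3, so the flip contributes -1; sign now -1
(3795/1567): 3795 mod 1567 = 661, so (3795/1567) = (661/1567)
flip (661/1567) -> (1567/661): both odd, 661 mod 4 = 1, 1567 mod 4 = 3, so the flip contributes +1; sign now -1
(1567/661): 1567 mod 661 = 245, so (1567/661) = (245/661)
flip (245/661) -> (661/245): both odd, 245 mod 4 = 1, 661 mod 4 = 1, so the flip contributes +1; sign now -1
(661/245): 661 mod 245 = 171, so (661/245) = (171/245)
flip (171/245) -> (245/171): both odd, 171 mod 4 = 3, 245 mod 4 = 1, so the flip contributes +1; sign now -1
(245/171): 245 mod 171 = 74, so (245/171) = (74/171)
factor out 2^1: 74 = 2^1·37; with 171 mod 8 = 3, (2/171) = -1; sign now +1; continue with (37/171)
flip (37/171) -> (171/37): both odd, 37 mod 4 = 1, 171 mod 4 = 3, so the flip contributes +1; sign now +1
(171/37): 171 mod 37 = 23, so (171/37) = (23/37)
flip (23/37) -> (37/23): both odd, 23 mod 4 = 3, 37 mod 4 = 1, so the flip contributes +1; sign now +1
(37/23): 37 mod 23 = 14, so (37/23) = (14/23)
factor out 2^1: 14 = 2^1·7; with 23 mod 8 = 7, (2/23) = +1; sign now +1; continue with (7/23)
flip (7/23) -> (23/7): both odd, 7 mod 4 = 3, 23 mod 4 = 3, so the flip contributes -1; sign now -1
(23/7): 23 mod 7 = 2, so (23/7) = (2/7)
factor out 2^1: 2 = 2^1·1; with 7 mod 8 = 7, (2/7) = +1; sign now -1; continue with (1/7)
reached (1/7) = 1, so the symbol is -1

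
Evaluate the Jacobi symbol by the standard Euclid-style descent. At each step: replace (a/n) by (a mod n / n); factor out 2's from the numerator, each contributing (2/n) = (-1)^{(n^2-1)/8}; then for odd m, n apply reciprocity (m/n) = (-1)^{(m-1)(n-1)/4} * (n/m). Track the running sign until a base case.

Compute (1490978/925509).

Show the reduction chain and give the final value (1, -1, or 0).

1

(1490978/925509): 1490978 mod 925509 = 565469, so (1490978/925509) = (565469/925509)
flip (565469/925509) -> (925509/565469): both odd, 565469 mod 4 = 1, 925509 mod 4 = 1, so the flip contributes +1; sign now +1
(925509/565469): 925509 mod 565469 = 360040, so (925509/565469) = (360040/565469)
factor out 2^3: 360040 = 2^3·45005; with 565469 mod 8 = 5, (2/565469) = -1; sign now -1; continue with (45005/565469)
flip (45005/565469) -> (565469/45005): both odd, 45005 mod 4 = 1, 565469 mod 4 = 1, so the flip contributes +1; sign now -1
(565469/45005): 565469 mod 45005 = 25409, so (565469/45005) = (25409/45005)
flip (25409/45005) -> (45005/25409): both odd, 25409 mod 4 = 1, 45005 mod 4 = 1, so the flip contributes +1; sign now -1
(45005/25409): 45005 mod 25409 = 19596, so (45005/25409) = (19596/25409)
factor out 2^2: 19596 = 2^2·4899; with 25409 mod 8 = 1, (2/25409) = +1; sign now -1; continue with (4899/25409)
flip (4899/25409) -> (25409/4899): both odd, 4899 mod 4 = 3, 25409 mod 4 = 1, so the flip contributes +1; sign now -1
(25409/4899): 25409 mod 4899 = 914, so (25409/4899) = (914/4899)
factor out 2^1: 914 = 2^1·457; with 4899 mod 8 = 3, (2/4899) = -1; sign now +1; continue with (457/4899)
flip (457/4899) -> (4899/457): both odd, 457 mod 4 = 1, 4899 mod 4 = 3, so the flip contributes +1; sign now +1
(4899/457): 4899 mod 457 = 329, so (4899/457) = (329/457)
flip (329/457) -> (457/329): both odd, 329 mod 4 = 1, 457 mod 4 = 1, so the flip contributes +1; sign now +1
(457/329): 457 mod 329 = 128, so (457/329) = (128/329)
factor out 2^7: 128 = 2^7·1; with 329 mod 8 = 1, (2/329) = +1; sign now +1; continue with (1/329)
reached (1/329) = 1, so the symbol is +1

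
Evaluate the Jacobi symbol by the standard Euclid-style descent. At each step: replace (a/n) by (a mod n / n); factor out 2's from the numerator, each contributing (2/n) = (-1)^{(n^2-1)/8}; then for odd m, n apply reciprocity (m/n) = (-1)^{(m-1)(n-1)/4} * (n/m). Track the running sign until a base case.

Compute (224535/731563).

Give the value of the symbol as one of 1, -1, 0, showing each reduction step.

reciprocity: (224535/731563) = -1·(731563/224535) since 224535 mod 4 = 3, 731563 mod 4 = 3; sign now -1
(731563/224535) = (57958/224535)   [reduce mod 224535]
57958 = 2^1·28979; (2/224535) = +1 since 224535 mod 8 = 7, so (57958/224535) = (+1)^1·(28979/224535); sign now -1
reciprocity: (28979/224535) = -1·(224535/28979) since 28979 mod 4 = 3, 224535 mod 4 = 3; sign now +1
(224535/28979) = (21682/28979)   [reduce mod 28979]
21682 = 2^1·10841; (2/28979) = -1 since 28979 mod 8 = 3, so (21682/28979) = (-1)^1·(10841/28979); sign now -1
reciprocity: (10841/28979) = +1·(28979/10841) since 10841 mod 4 = 1, 28979 mod 4 = 3; sign now -1
(28979/10841) = (7297/10841)   [reduce mod 10841]
reciprocity: (7297/10841) = +1·(10841/7297) since 7297 mod 4 = 1, 10841 mod 4 = 1; sign now -1
(10841/7297) = (3544/7297)   [reduce mod 7297]
3544 = 2^3·443; (2/7297) = +1 since 7297 mod 8 = 1, so (3544/7297) = (+1)^3·(443/7297); sign now -1
reciprocity: (443/7297) = +1·(7297/443) since 443 mod 4 = 3, 7297 mod 4 = 1; sign now -1
(7297/443) = (209/443)   [reduce mod 443]
reciprocity: (209/443) = +1·(443/209) since 209 mod 4 = 1, 443 mod 4 = 3; sign now -1
(443/209) = (25/209)   [reduce mod 209]
reciprocity: (25/209) = +1·(209/25) since 25 mod 4 = 1, 209 mod 4 = 1; sign now -1
(209/25) = (9/25)   [reduce mod 25]
reciprocity: (9/25) = +1·(25/9) since 9 mod 4 = 1, 25 mod 4 = 1; sign now -1
(25/9) = (7/9)   [reduce mod 9]
reciprocity: (7/9) = +1·(9/7) since 7 mod 4 = 3, 9 mod 4 = 1; sign now -1
(9/7) = (2/7)   [reduce mod 7]
2 = 2^1·1; (2/7) = +1 since 7 mod 8 = 7, so (2/7) = (+1)^1·(1/7); sign now -1
(1/7) = 1; final value = sign = -1

-1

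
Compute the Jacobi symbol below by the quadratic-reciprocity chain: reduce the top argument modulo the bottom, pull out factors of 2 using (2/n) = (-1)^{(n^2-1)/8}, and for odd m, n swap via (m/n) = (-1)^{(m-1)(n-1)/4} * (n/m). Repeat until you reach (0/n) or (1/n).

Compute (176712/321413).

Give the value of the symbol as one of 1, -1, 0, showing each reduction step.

-1

factor out 2^3: 176712 = 2^3·22089; with 321413 mod 8 = 5, (2/321413) = -1; sign now -1; continue with (22089/321413)
flip (22089/321413) -> (321413/22089): both odd, 22089 mod 4 = 1, 321413 mod 4 = 1, so the flip contributes +1; sign now -1
(321413/22089): 321413 mod 22089 = 12167, so (321413/22089) = (12167/22089)
flip (12167/22089) -> (22089/12167): both odd, 12167 mod 4 = 3, 22089 mod 4 = 1, so the flip contributes +1; sign now -1
(22089/12167): 22089 mod 12167 = 9922, so (22089/12167) = (9922/12167)
factor out 2^1: 9922 = 2^1·4961; with 12167 mod 8 = 7, (2/12167) = +1; sign now -1; continue with (4961/12167)
flip (4961/12167) -> (12167/4961): both odd, 4961 mod 4 = 1, 12167 mod 4 = 3, so the flip contributes +1; sign now -1
(12167/4961): 12167 mod 4961 = 2245, so (12167/4961) = (2245/4961)
flip (2245/4961) -> (4961/2245): both odd, 2245 mod 4 = 1, 4961 mod 4 = 1, so the flip contributes +1; sign now -1
(4961/2245): 4961 mod 2245 = 471, so (4961/2245) = (471/2245)
flip (471/2245) -> (2245/471): both odd, 471 mod 4 = 3, 2245 mod 4 = 1, so the flip contributes +1; sign now -1
(2245/471): 2245 mod 471 = 361, so (2245/471) = (361/471)
flip (361/471) -> (471/361): both odd, 361 mod 4 = 1, 471 mod 4 = 3, so the flip contributes +1; sign now -1
(471/361): 471 mod 361 = 110, so (471/361) = (110/361)
factor out 2^1: 110 = 2^1·55; with 361 mod 8 = 1, (2/361) = +1; sign now -1; continue with (55/361)
flip (55/361) -> (361/55): both odd, 55 mod 4 = 3, 361 mod 4 = 1, so the flip contributes +1; sign now -1
(361/55): 361 mod 55 = 31, so (361/55) = (31/55)
flip (31/55) -> (55/31): both odd, 31 mod 4 = 3, 55 mod 4 = 3, so the flip contributes -1; sign now +1
(55/31): 55 mod 31 = 24, so (55/31) = (24/31)
factor out 2^3: 24 = 2^3·3; with 31 mod 8 = 7, (2/31) = +1; sign now +1; continue with (3/31)
flip (3/31) -> (31/3): both odd, 3 mod 4 = 3, 31 mod 4 = 3, so the flip contributes -1; sign now -1
(31/3): 31 mod 3 = 1, so (31/3) = (1/3)
reached (1/3) = 1, so the symbol is -1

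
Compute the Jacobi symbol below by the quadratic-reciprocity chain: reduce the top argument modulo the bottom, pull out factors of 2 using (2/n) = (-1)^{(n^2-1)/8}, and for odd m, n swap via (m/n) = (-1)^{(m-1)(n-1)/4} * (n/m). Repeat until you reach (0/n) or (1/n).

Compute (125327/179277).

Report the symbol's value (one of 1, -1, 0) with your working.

flip (125327/179277) -> (179277/125327): both odd, 125327 mod 4 = 3, 179277 mod 4 = 1, so the flip contributes +1; sign now +1
(179277/125327): 179277 mod 125327 = 53950, so (179277/125327) = (53950/125327)
factor out 2^1: 53950 = 2^1·26975; with 125327 mod 8 = 7, (2/125327) = +1; sign now +1; continue with (26975/125327)
flip (26975/125327) -> (125327/26975): both odd, 26975 mod 4 = 3, 125327 mod 4 = 3, so the flip contributes -1; sign now -1
(125327/26975): 125327 mod 26975 = 17427, so (125327/26975) = (17427/26975)
flip (17427/26975) -> (26975/17427): both odd, 17427 mod 4 = 3, 26975 mod 4 = 3, so the flip contributes -1; sign now +1
(26975/17427): 26975 mod 17427 = 9548, so (26975/17427) = (9548/17427)
factor out 2^2: 9548 = 2^2·2387; with 17427 mod 8 = 3, (2/17427) = -1; sign now +1; continue with (2387/17427)
flip (2387/17427) -> (17427/2387): both odd, 2387 mod 4 = 3, 17427 mod 4 = 3, so the flip contributes -1; sign now -1
(17427/2387): 17427 mod 2387 = 718, so (17427/2387) = (718/2387)
factor out 2^1: 718 = 2^1·359; with 2387 mod 8 = 3, (2/2387) = -1; sign now +1; continue with (359/2387)
flip (359/2387) -> (2387/359): both odd, 359 mod 4 = 3, 2387 mod 4 = 3, so the flip contributes -1; sign now -1
(2387/359): 2387 mod 359 = 233, so (2387/359) = (233/359)
flip (233/359) -> (359/233): both odd, 233 mod 4 = 1, 359 mod 4 = 3, so the flip contributes +1; sign now -1
(359/233): 359 mod 233 = 126, so (359/233) = (126/233)
factor out 2^1: 126 = 2^1·63; with 233 mod 8 = 1, (2/233) = +1; sign now -1; continue with (63/233)
flip (63/233) -> (233/63): both odd, 63 mod 4 = 3, 233 mod 4 = 1, so the flip contributes +1; sign now -1
(233/63): 233 mod 63 = 44, so (233/63) = (44/63)
factor out 2^2: 44 = 2^2·11; with 63 mod 8 = 7, (2/63) = +1; sign now -1; continue with (11/63)
flip (11/63) -> (63/11): both odd, 11 mod 4 = 3, 63 mod 4 = 3, so the flip contributes -1; sign now +1
(63/11): 63 mod 11 = 8, so (63/11) = (8/11)
factor out 2^3: 8 = 2^3·1; with 11 mod 8 = 3, (2/11) = -1; sign now -1; continue with (1/11)
reached (1/11) = 1, so the symbol is -1

-1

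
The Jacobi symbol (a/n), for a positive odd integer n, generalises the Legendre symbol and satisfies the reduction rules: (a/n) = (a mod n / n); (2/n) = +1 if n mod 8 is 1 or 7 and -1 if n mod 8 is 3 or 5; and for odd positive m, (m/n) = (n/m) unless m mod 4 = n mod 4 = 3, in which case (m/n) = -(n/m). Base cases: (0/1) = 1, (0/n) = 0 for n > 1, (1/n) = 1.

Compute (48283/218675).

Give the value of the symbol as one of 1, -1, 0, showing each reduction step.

flip (48283/218675) -> (218675/48283): both odd, 48283 mod 4 = 3, 218675 mod 4 = 3, so the flip contributes -1; sign now -1
(218675/48283): 218675 mod 48283 = 25543, so (218675/48283) = (25543/48283)
flip (25543/48283) -> (48283/25543): both odd, 25543 mod 4 = 3, 48283 mod 4 = 3, so the flip contributes -1; sign now +1
(48283/25543): 48283 mod 25543 = 22740, so (48283/25543) = (22740/25543)
factor out 2^2: 22740 = 2^2·5685; with 25543 mod 8 = 7, (2/25543) = +1; sign now +1; continue with (5685/25543)
flip (5685/25543) -> (25543/5685): both odd, 5685 mod 4 = 1, 25543 mod 4 = 3, so the flip contributes +1; sign now +1
(25543/5685): 25543 mod 5685 = 2803, so (25543/5685) = (2803/5685)
flip (2803/5685) -> (5685/2803): both odd, 2803 mod 4 = 3, 5685 mod 4 = 1, so the flip contributes +1; sign now +1
(5685/2803): 5685 mod 2803 = 79, so (5685/2803) = (79/2803)
flip (79/2803) -> (2803/79): both odd, 79 mod 4 = 3, 2803 mod 4 = 3, so the flip contributes -1; sign now -1
(2803/79): 2803 mod 79 = 38, so (2803/79) = (38/79)
factor out 2^1: 38 = 2^1·19; with 79 mod 8 = 7, (2/79) = +1; sign now -1; continue with (19/79)
flip (19/79) -> (79/19): both odd, 19 mod 4 = 3, 79 mod 4 = 3, so the flip contributes -1; sign now +1
(79/19): 79 mod 19 = 3, so (79/19) = (3/19)
flip (3/19) -> (19/3): both odd, 3 mod 4 = 3, 19 mod 4 = 3, so the flip contributes -1; sign now -1
(19/3): 19 mod 3 = 1, so (19/3) = (1/3)
reached (1/3) = 1, so the symbol is -1

-1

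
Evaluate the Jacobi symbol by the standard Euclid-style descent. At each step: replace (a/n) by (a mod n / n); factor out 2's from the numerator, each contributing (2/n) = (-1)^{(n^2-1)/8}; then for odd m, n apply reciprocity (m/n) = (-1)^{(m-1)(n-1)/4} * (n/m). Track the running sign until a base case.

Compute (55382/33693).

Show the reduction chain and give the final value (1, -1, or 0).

(55382/33693): 55382 mod 33693 = 21689, so (55382/33693) = (21689/33693)
flip (21689/33693) -> (33693/21689): both odd, 21689 mod 4 = 1, 33693 mod 4 = 1, so the flip contributes +1; sign now +1
(33693/21689): 33693 mod 21689 = 12004, so (33693/21689) = (12004/21689)
factor out 2^2: 12004 = 2^2·3001; with 21689 mod 8 = 1, (2/21689) = +1; sign now +1; continue with (3001/21689)
flip (3001/21689) -> (21689/3001): both odd, 3001 mod 4 = 1, 21689 mod 4 = 1, so the flip contributes +1; sign now +1
(21689/3001): 21689 mod 3001 = 682, so (21689/3001) = (682/3001)
factor out 2^1: 682 = 2^1·341; with 3001 mod 8 = 1, (2/3001) = +1; sign now +1; continue with (341/3001)
flip (341/3001) -> (3001/341): both odd, 341 mod 4 = 1, 3001 mod 4 = 1, so the flip contributes +1; sign now +1
(3001/341): 3001 mod 341 = 273, so (3001/341) = (273/341)
flip (273/341) -> (341/273): both odd, 273 mod 4 = 1, 341 mod 4 = 1, so the flip contributes +1; sign now +1
(341/273): 341 mod 273 = 68, so (341/273) = (68/273)
factor out 2^2: 68 = 2^2·17; with 273 mod 8 = 1, (2/273) = +1; sign now +1; continue with (17/273)
flip (17/273) -> (273/17): both odd, 17 mod 4 = 1, 273 mod 4 = 1, so the flip contributes +1; sign now +1
(273/17): 273 mod 17 = 1, so (273/17) = (1/17)
reached (1/17) = 1, so the symbol is +1

1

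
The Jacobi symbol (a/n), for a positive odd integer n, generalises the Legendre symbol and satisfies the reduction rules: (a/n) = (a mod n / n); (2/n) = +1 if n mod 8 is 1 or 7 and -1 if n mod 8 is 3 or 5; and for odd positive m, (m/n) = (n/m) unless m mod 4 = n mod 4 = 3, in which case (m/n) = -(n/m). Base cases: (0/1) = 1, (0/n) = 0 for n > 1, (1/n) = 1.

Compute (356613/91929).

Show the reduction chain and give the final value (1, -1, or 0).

0

(356613/91929) = (80826/91929)   [reduce mod 91929]
80826 = 2^1·40413; (2/91929) = +1 since 91929 mod 8 = 1, so (80826/91929) = (+1)^1·(40413/91929); sign now +1
reciprocity: (40413/91929) = +1·(91929/40413) since 40413 mod 4 = 1, 91929 mod 4 = 1; sign now +1
(91929/40413) = (11103/40413)   [reduce mod 40413]
reciprocity: (11103/40413) = +1·(40413/11103) since 11103 mod 4 = 3, 40413 mod 4 = 1; sign now +1
(40413/11103) = (7104/11103)   [reduce mod 11103]
7104 = 2^6·111; (2/11103) = +1 since 11103 mod 8 = 7, so (7104/11103) = (+1)^6·(111/11103); sign now +1
reciprocity: (111/11103) = -1·(11103/111) since 111 mod 4 = 3, 11103 mod 4 = 3; sign now -1
(11103/111) = (3/111)   [reduce mod 111]
reciprocity: (3/111) = -1·(111/3) since 3 mod 4 = 3, 111 mod 4 = 3; sign now +1
(111/3) = (0/3)   [reduce mod 3]
(0/3) = 0   [gcd(a, n) > 1]; final value = 0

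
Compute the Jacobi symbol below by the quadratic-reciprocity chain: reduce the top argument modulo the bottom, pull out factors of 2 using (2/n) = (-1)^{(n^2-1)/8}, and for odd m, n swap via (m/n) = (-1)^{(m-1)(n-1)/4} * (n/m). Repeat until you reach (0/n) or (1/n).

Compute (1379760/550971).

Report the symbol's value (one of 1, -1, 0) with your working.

(1379760/550971) = (277818/550971)   [reduce mod 550971]
277818 = 2^1·138909; (2/550971) = -1 since 550971 mod 8 = 3, so (277818/550971) = (-1)^1·(138909/550971); sign now -1
reciprocity: (138909/550971) = +1·(550971/138909) since 138909 mod 4 = 1, 550971 mod 4 = 3; sign now -1
(550971/138909) = (134244/138909)   [reduce mod 138909]
134244 = 2^2·33561; (2/138909) = -1 since 138909 mod 8 = 5, so (134244/138909) = (-1)^2·(33561/138909); sign now -1
reciprocity: (33561/138909) = +1·(138909/33561) since 33561 mod 4 = 1, 138909 mod 4 = 1; sign now -1
(138909/33561) = (4665/33561)   [reduce mod 33561]
reciprocity: (4665/33561) = +1·(33561/4665) since 4665 mod 4 = 1, 33561 mod 4 = 1; sign now -1
(33561/4665) = (906/4665)   [reduce mod 4665]
906 = 2^1·453; (2/4665) = +1 since 4665 mod 8 = 1, so (906/4665) = (+1)^1·(453/4665); sign now -1
reciprocity: (453/4665) = +1·(4665/453) since 453 mod 4 = 1, 4665 mod 4 = 1; sign now -1
(4665/453) = (135/453)   [reduce mod 453]
reciprocity: (135/453) = +1·(453/135) since 135 mod 4 = 3, 453 mod 4 = 1; sign now -1
(453/135) = (48/135)   [reduce mod 135]
48 = 2^4·3; (2/135) = +1 since 135 mod 8 = 7, so (48/135) = (+1)^4·(3/135); sign now -1
reciprocity: (3/135) = -1·(135/3) since 3 mod 4 = 3, 135 mod 4 = 3; sign now +1
(135/3) = (0/3)   [reduce mod 3]
(0/3) = 0   [gcd(a, n) > 1]; final value = 0

0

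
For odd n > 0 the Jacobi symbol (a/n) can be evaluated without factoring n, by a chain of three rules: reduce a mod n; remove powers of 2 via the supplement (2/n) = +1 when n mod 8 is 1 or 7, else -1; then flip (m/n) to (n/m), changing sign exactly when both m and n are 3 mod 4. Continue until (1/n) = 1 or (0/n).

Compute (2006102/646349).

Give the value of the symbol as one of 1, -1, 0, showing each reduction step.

1

(2006102/646349): 2006102 mod 646349 = 67055, so (2006102/646349) = (67055/646349)
flip (67055/646349) -> (646349/67055): both odd, 67055 mod 4 = 3, 646349 mod 4 = 1, so the flip contributes +1; sign now +1
(646349/67055): 646349 mod 67055 = 42854, so (646349/67055) = (42854/67055)
factor out 2^1: 42854 = 2^1·21427; with 67055 mod 8 = 7, (2/67055) = +1; sign now +1; continue with (21427/67055)
flip (21427/67055) -> (67055/21427): both odd, 21427 mod 4 = 3, 67055 mod 4 = 3, so the flip contributes -1; sign now -1
(67055/21427): 67055 mod 21427 = 2774, so (67055/21427) = (2774/21427)
factor out 2^1: 2774 = 2^1·1387; with 21427 mod 8 = 3, (2/21427) = -1; sign now +1; continue with (1387/21427)
flip (1387/21427) -> (21427/1387): both odd, 1387 mod 4 = 3, 21427 mod 4 = 3, so the flip contributes -1; sign now -1
(21427/1387): 21427 mod 1387 = 622, so (21427/1387) = (622/1387)
factor out 2^1: 622 = 2^1·311; with 1387 mod 8 = 3, (2/1387) = -1; sign now +1; continue with (311/1387)
flip (311/1387) -> (1387/311): both odd, 311 mod 4 = 3, 1387 mod 4 = 3, so the flip contributes -1; sign now -1
(1387/311): 1387 mod 311 = 143, so (1387/311) = (143/311)
flip (143/311) -> (311/143): both odd, 143 mod 4 = 3, 311 mod 4 = 3, so the flip contributes -1; sign now +1
(311/143): 311 mod 143 = 25, so (311/143) = (25/143)
flip (25/143) -> (143/25): both odd, 25 mod 4 = 1, 143 mod 4 = 3, so the flip contributes +1; sign now +1
(143/25): 143 mod 25 = 18, so (143/25) = (18/25)
factor out 2^1: 18 = 2^1·9; with 25 mod 8 = 1, (2/25) = +1; sign now +1; continue with (9/25)
flip (9/25) -> (25/9): both odd, 9 mod 4 = 1, 25 mod 4 = 1, so the flip contributes +1; sign now +1
(25/9): 25 mod 9 = 7, so (25/9) = (7/9)
flip (7/9) -> (9/7): both odd, 7 mod 4 = 3, 9 mod 4 = 1, so the flip contributes +1; sign now +1
(9/7): 9 mod 7 = 2, so (9/7) = (2/7)
factor out 2^1: 2 = 2^1·1; with 7 mod 8 = 7, (2/7) = +1; sign now +1; continue with (1/7)
reached (1/7) = 1, so the symbol is +1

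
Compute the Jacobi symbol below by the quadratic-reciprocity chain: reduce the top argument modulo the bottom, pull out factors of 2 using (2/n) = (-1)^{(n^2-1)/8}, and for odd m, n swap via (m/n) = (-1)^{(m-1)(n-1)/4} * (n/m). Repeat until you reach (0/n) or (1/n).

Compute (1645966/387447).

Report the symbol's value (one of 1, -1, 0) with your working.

-1

(1645966/387447): 1645966 mod 387447 = 96178, so (1645966/387447) = (96178/387447)
factor out 2^1: 96178 = 2^1·48089; with 387447 mod 8 = 7, (2/387447) = +1; sign now +1; continue with (48089/387447)
flip (48089/387447) -> (387447/48089): both odd, 48089 mod 4 = 1, 387447 mod 4 = 3, so the flip contributes +1; sign now +1
(387447/48089): 387447 mod 48089 = 2735, so (387447/48089) = (2735/48089)
flip (2735/48089) -> (48089/2735): both odd, 2735 mod 4 = 3, 48089 mod 4 = 1, so the flip contributes +1; sign now +1
(48089/2735): 48089 mod 2735 = 1594, so (48089/2735) = (1594/2735)
factor out 2^1: 1594 = 2^1·797; with 2735 mod 8 = 7, (2/2735) = +1; sign now +1; continue with (797/2735)
flip (797/2735) -> (2735/797): both odd, 797 mod 4 = 1, 2735 mod 4 = 3, so the flip contributes +1; sign now +1
(2735/797): 2735 mod 797 = 344, so (2735/797) = (344/797)
factor out 2^3: 344 = 2^3·43; with 797 mod 8 = 5, (2/797) = -1; sign now -1; continue with (43/797)
flip (43/797) -> (797/43): both odd, 43 mod 4 = 3, 797 mod 4 = 1, so the flip contributes +1; sign now -1
(797/43): 797 mod 43 = 23, so (797/43) = (23/43)
flip (23/43) -> (43/23): both odd, 23 mod 4 = 3, 43 mod 4 = 3, so the flip contributes -1; sign now +1
(43/23): 43 mod 23 = 20, so (43/23) = (20/23)
factor out 2^2: 20 = 2^2·5; with 23 mod 8 = 7, (2/23) = +1; sign now +1; continue with (5/23)
flip (5/23) -> (23/5): both odd, 5 mod 4 = 1, 23 mod 4 = 3, so the flip contributes +1; sign now +1
(23/5): 23 mod 5 = 3, so (23/5) = (3/5)
flip (3/5) -> (5/3): both odd, 3 mod 4 = 3, 5 mod 4 = 1, so the flip contributes +1; sign now +1
(5/3): 5 mod 3 = 2, so (5/3) = (2/3)
factor out 2^1: 2 = 2^1·1; with 3 mod 8 = 3, (2/3) = -1; sign now -1; continue with (1/3)
reached (1/3) = 1, so the symbol is -1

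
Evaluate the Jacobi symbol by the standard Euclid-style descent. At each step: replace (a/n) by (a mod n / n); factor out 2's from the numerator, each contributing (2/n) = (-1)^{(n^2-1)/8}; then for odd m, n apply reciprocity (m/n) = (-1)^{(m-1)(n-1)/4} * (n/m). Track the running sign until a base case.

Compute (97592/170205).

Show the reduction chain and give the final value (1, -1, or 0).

factor out 2^3: 97592 = 2^3·12199; with 170205 mod 8 = 5, (2/170205) = -1; sign now -1; continue with (12199/170205)
flip (12199/170205) -> (170205/12199): both odd, 12199 mod 4 = 3, 170205 mod 4 = 1, so the flip contributes +1; sign now -1
(170205/12199): 170205 mod 12199 = 11618, so (170205/12199) = (11618/12199)
factor out 2^1: 11618 = 2^1·5809; with 12199 mod 8 = 7, (2/12199) = +1; sign now -1; continue with (5809/12199)
flip (5809/12199) -> (12199/5809): both odd, 5809 mod 4 = 1, 12199 mod 4 = 3, so the flip contributes +1; sign now -1
(12199/5809): 12199 mod 5809 = 581, so (12199/5809) = (581/5809)
flip (581/5809) -> (5809/581): both odd, 581 mod 4 = 1, 5809 mod 4 = 1, so the flip contributes +1; sign now -1
(5809/581): 5809 mod 581 = 580, so (5809/581) = (580/581)
factor out 2^2: 580 = 2^2·145; with 581 mod 8 = 5, (2/581) = -1; sign now -1; continue with (145/581)
flip (145/581) -> (581/145): both odd, 145 mod 4 = 1, 581 mod 4 = 1, so the flip contributes +1; sign now -1
(581/145): 581 mod 145 = 1, so (581/145) = (1/145)
reached (1/145) = 1, so the symbol is -1

-1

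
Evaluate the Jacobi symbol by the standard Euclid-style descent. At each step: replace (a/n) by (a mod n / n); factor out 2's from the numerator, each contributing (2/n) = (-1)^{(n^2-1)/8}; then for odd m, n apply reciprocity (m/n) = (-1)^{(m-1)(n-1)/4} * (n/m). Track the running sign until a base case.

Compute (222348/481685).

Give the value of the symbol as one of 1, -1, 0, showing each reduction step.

222348 = 2^2·55587; (2/481685) = -1 since 481685 mod 8 = 5, so (222348/481685) = (-1)^2·(55587/481685); sign now +1
reciprocity: (55587/481685) = +1·(481685/55587) since 55587 mod 4 = 3, 481685 mod 4 = 1; sign now +1
(481685/55587) = (36989/55587)   [reduce mod 55587]
reciprocity: (36989/55587) = +1·(55587/36989) since 36989 mod 4 = 1, 55587 mod 4 = 3; sign now +1
(55587/36989) = (18598/36989)   [reduce mod 36989]
18598 = 2^1·9299; (2/36989) = -1 since 36989 mod 8 = 5, so (18598/36989) = (-1)^1·(9299/36989); sign now -1
reciprocity: (9299/36989) = +1·(36989/9299) since 9299 mod 4 = 3, 36989 mod 4 = 1; sign now -1
(36989/9299) = (9092/9299)   [reduce mod 9299]
9092 = 2^2·2273; (2/9299) = -1 since 9299 mod 8 = 3, so (9092/9299) = (-1)^2·(2273/9299); sign now -1
reciprocity: (2273/9299) = +1·(9299/2273) since 2273 mod 4 = 1, 9299 mod 4 = 3; sign now -1
(9299/2273) = (207/2273)   [reduce mod 2273]
reciprocity: (207/2273) = +1·(2273/207) since 207 mod 4 = 3, 2273 mod 4 = 1; sign now -1
(2273/207) = (203/207)   [reduce mod 207]
reciprocity: (203/207) = -1·(207/203) since 203 mod 4 = 3, 207 mod 4 = 3; sign now +1
(207/203) = (4/203)   [reduce mod 203]
4 = 2^2·1; (2/203) = -1 since 203 mod 8 = 3, so (4/203) = (-1)^2·(1/203); sign now +1
(1/203) = 1; final value = sign = +1

1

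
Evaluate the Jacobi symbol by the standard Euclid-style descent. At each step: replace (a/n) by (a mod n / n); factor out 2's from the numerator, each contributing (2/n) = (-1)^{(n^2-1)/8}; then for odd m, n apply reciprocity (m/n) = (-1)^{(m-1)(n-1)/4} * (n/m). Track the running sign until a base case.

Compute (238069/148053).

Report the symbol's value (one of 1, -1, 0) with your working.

1

(238069/148053): 238069 mod 148053 = 90016, so (238069/148053) = (90016/148053)
factor out 2^5: 90016 = 2^5·2813; with 148053 mod 8 = 5, (2/148053) = -1; sign now -1; continue with (2813/148053)
flip (2813/148053) -> (148053/2813): both odd, 2813 mod 4 = 1, 148053 mod 4 = 1, so the flip contributes +1; sign now -1
(148053/2813): 148053 mod 2813 = 1777, so (148053/2813) = (1777/2813)
flip (1777/2813) -> (2813/1777): both odd, 1777 mod 4 = 1, 2813 mod 4 = 1, so the flip contributes +1; sign now -1
(2813/1777): 2813 mod 1777 = 1036, so (2813/1777) = (1036/1777)
factor out 2^2: 1036 = 2^2·259; with 1777 mod 8 = 1, (2/1777) = +1; sign now -1; continue with (259/1777)
flip (259/1777) -> (1777/259): both odd, 259 mod 4 = 3, 1777 mod 4 = 1, so the flip contributes +1; sign now -1
(1777/259): 1777 mod 259 = 223, so (1777/259) = (223/259)
flip (223/259) -> (259/223): both odd, 223 mod 4 = 3, 259 mod 4 = 3, so the flip contributes -1; sign now +1
(259/223): 259 mod 223 = 36, so (259/223) = (36/223)
factor out 2^2: 36 = 2^2·9; with 223 mod 8 = 7, (2/223) = +1; sign now +1; continue with (9/223)
flip (9/223) -> (223/9): both odd, 9 mod 4 = 1, 223 mod 4 = 3, so the flip contributes +1; sign now +1
(223/9): 223 mod 9 = 7, so (223/9) = (7/9)
flip (7/9) -> (9/7): both odd, 7 mod 4 = 3, 9 mod 4 = 1, so the flip contributes +1; sign now +1
(9/7): 9 mod 7 = 2, so (9/7) = (2/7)
factor out 2^1: 2 = 2^1·1; with 7 mod 8 = 7, (2/7) = +1; sign now +1; continue with (1/7)
reached (1/7) = 1, so the symbol is +1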